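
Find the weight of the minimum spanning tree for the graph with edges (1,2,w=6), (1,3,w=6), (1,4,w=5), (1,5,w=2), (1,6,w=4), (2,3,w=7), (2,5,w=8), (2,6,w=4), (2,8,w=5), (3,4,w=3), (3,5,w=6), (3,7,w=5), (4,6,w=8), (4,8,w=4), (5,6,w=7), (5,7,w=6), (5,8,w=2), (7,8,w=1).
20 (MST edges: (1,5,w=2), (1,6,w=4), (2,6,w=4), (3,4,w=3), (4,8,w=4), (5,8,w=2), (7,8,w=1); sum of weights 2 + 4 + 4 + 3 + 4 + 2 + 1 = 20)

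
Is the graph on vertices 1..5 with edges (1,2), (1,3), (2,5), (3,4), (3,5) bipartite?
Yes. Partition: {1, 4, 5}, {2, 3}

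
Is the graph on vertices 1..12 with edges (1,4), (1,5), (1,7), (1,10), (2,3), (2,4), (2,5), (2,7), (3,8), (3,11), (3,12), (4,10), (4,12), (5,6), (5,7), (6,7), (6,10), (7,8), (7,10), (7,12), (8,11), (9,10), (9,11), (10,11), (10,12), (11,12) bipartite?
No (odd cycle of length 3: 7 -> 1 -> 5 -> 7)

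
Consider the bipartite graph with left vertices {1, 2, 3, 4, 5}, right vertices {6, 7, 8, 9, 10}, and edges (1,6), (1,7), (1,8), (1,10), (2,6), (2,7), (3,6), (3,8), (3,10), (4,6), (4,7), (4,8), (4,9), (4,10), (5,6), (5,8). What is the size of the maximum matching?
5 (matching: (1,10), (2,7), (3,8), (4,9), (5,6); upper bound min(|L|,|R|) = min(5,5) = 5)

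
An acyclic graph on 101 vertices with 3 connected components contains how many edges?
98 (Each of the 3 component trees on V_i vertices has V_i - 1 edges; summing gives V - C = 101 - 3 = 98)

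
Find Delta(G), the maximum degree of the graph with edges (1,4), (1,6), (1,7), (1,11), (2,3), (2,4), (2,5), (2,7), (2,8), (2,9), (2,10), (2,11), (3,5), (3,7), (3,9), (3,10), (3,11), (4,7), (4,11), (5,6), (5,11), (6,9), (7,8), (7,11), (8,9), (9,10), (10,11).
8 (attained at vertex 2)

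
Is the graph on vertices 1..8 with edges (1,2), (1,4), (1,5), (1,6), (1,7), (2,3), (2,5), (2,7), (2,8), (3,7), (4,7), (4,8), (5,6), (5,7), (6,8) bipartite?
No (odd cycle of length 3: 7 -> 1 -> 4 -> 7)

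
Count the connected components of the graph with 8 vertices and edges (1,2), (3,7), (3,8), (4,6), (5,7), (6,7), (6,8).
2 (components: {1, 2}, {3, 4, 5, 6, 7, 8})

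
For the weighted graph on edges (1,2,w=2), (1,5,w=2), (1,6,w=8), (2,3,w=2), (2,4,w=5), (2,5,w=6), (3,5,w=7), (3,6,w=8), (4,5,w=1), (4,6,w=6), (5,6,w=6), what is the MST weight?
13 (MST edges: (1,2,w=2), (1,5,w=2), (2,3,w=2), (4,5,w=1), (4,6,w=6); sum of weights 2 + 2 + 2 + 1 + 6 = 13)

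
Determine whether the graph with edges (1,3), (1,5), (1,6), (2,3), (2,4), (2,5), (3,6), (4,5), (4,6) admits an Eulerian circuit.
No (6 vertices have odd degree: {1, 2, 3, 4, 5, 6}; Eulerian circuit requires 0)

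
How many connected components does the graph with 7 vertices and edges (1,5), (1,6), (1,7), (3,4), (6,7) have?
3 (components: {1, 5, 6, 7}, {2}, {3, 4})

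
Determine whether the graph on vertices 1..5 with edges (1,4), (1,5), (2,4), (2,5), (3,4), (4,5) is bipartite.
No (odd cycle of length 3: 5 -> 1 -> 4 -> 5)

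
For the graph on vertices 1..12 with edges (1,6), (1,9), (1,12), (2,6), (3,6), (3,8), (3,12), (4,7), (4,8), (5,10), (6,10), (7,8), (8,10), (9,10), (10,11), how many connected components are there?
1 (components: {1, 2, 3, 4, 5, 6, 7, 8, 9, 10, 11, 12})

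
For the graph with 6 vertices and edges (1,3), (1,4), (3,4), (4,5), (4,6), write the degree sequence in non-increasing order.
[4, 2, 2, 1, 1, 0] (degrees: deg(1)=2, deg(2)=0, deg(3)=2, deg(4)=4, deg(5)=1, deg(6)=1)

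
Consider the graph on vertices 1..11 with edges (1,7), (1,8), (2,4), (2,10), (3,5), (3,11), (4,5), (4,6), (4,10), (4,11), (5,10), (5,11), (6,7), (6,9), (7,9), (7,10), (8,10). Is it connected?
Yes (BFS from 1 visits [1, 7, 8, 6, 9, 10, 4, 2, 5, 11, 3] — all 11 vertices reached)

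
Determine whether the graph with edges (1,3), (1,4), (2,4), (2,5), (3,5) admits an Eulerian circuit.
Yes (the graph is connected and all 5 vertices have even degree)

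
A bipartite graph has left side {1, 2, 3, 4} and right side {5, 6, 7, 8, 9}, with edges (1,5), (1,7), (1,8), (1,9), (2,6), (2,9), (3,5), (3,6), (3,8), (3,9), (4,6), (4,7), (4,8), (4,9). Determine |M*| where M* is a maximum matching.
4 (matching: (1,9), (2,6), (3,8), (4,7); upper bound min(|L|,|R|) = min(4,5) = 4)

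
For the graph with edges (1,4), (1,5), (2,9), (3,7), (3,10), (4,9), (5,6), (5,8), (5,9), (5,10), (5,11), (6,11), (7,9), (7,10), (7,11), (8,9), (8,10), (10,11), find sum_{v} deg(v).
36 (handshake: sum of degrees = 2|E| = 2 x 18 = 36)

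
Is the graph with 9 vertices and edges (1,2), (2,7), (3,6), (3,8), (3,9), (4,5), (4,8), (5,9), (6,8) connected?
No, it has 2 components: {1, 2, 7}, {3, 4, 5, 6, 8, 9}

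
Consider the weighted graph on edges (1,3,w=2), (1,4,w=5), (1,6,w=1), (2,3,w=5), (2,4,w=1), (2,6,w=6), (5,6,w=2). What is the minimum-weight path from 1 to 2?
6 (path: 1 -> 4 -> 2; weights 5 + 1 = 6)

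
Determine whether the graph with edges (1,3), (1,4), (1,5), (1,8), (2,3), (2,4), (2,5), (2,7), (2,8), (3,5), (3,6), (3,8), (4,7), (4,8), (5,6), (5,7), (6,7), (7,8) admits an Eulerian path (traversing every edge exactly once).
No (6 vertices have odd degree: {2, 3, 5, 6, 7, 8}; Eulerian path requires 0 or 2)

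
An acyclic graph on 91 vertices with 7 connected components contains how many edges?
84 (Each of the 7 component trees on V_i vertices has V_i - 1 edges; summing gives V - C = 91 - 7 = 84)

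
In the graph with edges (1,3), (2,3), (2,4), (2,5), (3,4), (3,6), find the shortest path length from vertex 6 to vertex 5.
3 (path: 6 -> 3 -> 2 -> 5, 3 edges)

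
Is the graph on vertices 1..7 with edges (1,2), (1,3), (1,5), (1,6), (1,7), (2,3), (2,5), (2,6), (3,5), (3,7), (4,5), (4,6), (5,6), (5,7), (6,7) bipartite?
No (odd cycle of length 3: 3 -> 1 -> 5 -> 3)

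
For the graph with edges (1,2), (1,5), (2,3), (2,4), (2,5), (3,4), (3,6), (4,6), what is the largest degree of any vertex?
4 (attained at vertex 2)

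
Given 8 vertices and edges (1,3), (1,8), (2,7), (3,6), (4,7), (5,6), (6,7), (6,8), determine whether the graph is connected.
Yes (BFS from 1 visits [1, 3, 8, 6, 5, 7, 2, 4] — all 8 vertices reached)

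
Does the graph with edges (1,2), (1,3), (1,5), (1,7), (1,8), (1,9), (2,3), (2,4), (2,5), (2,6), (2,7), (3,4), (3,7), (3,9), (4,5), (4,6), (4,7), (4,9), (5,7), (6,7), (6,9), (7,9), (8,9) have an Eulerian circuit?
No (2 vertices have odd degree: {3, 7}; Eulerian circuit requires 0)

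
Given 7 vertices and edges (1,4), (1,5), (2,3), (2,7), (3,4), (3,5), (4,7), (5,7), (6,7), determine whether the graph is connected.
Yes (BFS from 1 visits [1, 4, 5, 3, 7, 2, 6] — all 7 vertices reached)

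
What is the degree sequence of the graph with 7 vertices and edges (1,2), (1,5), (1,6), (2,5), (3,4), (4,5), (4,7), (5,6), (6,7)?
[4, 3, 3, 3, 2, 2, 1] (degrees: deg(1)=3, deg(2)=2, deg(3)=1, deg(4)=3, deg(5)=4, deg(6)=3, deg(7)=2)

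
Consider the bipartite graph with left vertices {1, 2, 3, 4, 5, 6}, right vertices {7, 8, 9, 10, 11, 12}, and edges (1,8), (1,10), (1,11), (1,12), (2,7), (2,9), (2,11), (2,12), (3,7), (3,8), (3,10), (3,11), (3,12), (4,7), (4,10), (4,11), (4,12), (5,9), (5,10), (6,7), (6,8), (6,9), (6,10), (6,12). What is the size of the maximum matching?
6 (matching: (1,12), (2,11), (3,10), (4,7), (5,9), (6,8); upper bound min(|L|,|R|) = min(6,6) = 6)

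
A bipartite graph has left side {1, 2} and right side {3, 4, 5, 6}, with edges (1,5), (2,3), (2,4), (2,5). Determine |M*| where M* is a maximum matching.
2 (matching: (1,5), (2,4); upper bound min(|L|,|R|) = min(2,4) = 2)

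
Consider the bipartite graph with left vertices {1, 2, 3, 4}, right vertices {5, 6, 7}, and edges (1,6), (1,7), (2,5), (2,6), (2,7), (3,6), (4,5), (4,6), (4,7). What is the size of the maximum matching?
3 (matching: (1,7), (2,6), (4,5); upper bound min(|L|,|R|) = min(4,3) = 3)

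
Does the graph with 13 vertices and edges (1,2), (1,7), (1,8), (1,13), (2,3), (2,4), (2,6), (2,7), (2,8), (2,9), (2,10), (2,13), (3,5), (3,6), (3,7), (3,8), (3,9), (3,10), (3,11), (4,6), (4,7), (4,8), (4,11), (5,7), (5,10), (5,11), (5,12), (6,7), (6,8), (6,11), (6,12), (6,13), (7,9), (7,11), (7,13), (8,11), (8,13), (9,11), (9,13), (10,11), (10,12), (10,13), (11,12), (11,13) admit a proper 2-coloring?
No (odd cycle of length 3: 8 -> 1 -> 2 -> 8)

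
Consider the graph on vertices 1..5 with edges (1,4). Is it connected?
No, it has 4 components: {1, 4}, {2}, {3}, {5}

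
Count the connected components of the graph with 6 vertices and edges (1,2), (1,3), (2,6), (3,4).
2 (components: {1, 2, 3, 4, 6}, {5})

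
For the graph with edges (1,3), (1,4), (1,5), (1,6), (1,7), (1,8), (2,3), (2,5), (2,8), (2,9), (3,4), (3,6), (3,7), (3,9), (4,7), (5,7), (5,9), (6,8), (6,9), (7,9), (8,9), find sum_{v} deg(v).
42 (handshake: sum of degrees = 2|E| = 2 x 21 = 42)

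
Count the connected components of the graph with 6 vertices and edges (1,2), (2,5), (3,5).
3 (components: {1, 2, 3, 5}, {4}, {6})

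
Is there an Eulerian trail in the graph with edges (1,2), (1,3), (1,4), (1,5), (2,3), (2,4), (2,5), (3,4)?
Yes (the graph is connected and exactly 2 vertices have odd degree: {3, 4}; any Eulerian path must start and end at those)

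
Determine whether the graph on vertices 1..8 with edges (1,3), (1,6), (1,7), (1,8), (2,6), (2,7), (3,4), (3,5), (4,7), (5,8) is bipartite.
Yes. Partition: {1, 2, 4, 5}, {3, 6, 7, 8}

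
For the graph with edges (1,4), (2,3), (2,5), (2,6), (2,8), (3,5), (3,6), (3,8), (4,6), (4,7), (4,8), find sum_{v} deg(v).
22 (handshake: sum of degrees = 2|E| = 2 x 11 = 22)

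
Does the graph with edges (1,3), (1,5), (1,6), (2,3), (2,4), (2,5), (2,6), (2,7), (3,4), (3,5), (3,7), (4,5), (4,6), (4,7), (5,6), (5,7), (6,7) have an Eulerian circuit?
No (6 vertices have odd degree: {1, 2, 3, 4, 6, 7}; Eulerian circuit requires 0)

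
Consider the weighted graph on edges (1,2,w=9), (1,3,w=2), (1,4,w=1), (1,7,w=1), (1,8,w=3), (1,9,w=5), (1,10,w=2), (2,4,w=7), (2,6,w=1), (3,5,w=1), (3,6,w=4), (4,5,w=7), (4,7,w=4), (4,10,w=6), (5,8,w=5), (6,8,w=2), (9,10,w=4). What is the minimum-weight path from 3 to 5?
1 (path: 3 -> 5; weights 1 = 1)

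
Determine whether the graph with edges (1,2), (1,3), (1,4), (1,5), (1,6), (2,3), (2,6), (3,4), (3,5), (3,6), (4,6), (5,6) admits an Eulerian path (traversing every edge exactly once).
No (6 vertices have odd degree: {1, 2, 3, 4, 5, 6}; Eulerian path requires 0 or 2)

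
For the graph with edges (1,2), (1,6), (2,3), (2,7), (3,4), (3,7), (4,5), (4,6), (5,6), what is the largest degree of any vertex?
3 (attained at vertices 2, 3, 4, 6)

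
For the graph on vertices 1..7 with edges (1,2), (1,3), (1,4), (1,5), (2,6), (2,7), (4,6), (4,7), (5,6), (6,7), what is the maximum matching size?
3 (matching: (1,4), (2,7), (5,6); upper bound floor(n/2) = floor(7/2) = 3)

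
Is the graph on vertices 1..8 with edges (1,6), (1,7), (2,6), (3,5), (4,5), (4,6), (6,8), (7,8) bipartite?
Yes. Partition: {1, 2, 3, 4, 8}, {5, 6, 7}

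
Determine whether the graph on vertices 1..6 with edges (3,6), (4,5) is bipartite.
Yes. Partition: {1, 2, 3, 4}, {5, 6}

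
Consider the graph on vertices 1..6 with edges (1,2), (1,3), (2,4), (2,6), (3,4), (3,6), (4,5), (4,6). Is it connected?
Yes (BFS from 1 visits [1, 2, 3, 4, 6, 5] — all 6 vertices reached)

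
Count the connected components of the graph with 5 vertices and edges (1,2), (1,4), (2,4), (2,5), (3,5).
1 (components: {1, 2, 3, 4, 5})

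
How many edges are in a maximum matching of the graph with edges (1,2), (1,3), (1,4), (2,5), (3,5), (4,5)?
2 (matching: (1,4), (3,5); upper bound floor(n/2) = floor(5/2) = 2)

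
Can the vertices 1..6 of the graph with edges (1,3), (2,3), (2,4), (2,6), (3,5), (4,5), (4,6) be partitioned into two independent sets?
No (odd cycle of length 3: 6 -> 2 -> 4 -> 6)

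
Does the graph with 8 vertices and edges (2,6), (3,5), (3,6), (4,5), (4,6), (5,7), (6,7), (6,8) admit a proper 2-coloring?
Yes. Partition: {1, 2, 3, 4, 7, 8}, {5, 6}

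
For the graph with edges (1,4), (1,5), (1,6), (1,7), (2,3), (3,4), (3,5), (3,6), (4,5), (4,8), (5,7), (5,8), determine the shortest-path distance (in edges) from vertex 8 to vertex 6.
3 (path: 8 -> 5 -> 3 -> 6, 3 edges)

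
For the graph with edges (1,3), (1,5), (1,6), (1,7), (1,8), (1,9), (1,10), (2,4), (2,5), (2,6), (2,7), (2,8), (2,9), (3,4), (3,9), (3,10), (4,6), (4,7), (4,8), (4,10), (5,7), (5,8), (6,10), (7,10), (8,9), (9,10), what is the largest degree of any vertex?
7 (attained at vertex 1)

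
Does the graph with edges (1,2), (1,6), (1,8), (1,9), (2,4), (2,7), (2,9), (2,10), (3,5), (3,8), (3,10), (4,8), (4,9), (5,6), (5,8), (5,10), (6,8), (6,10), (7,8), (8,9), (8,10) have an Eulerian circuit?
No (4 vertices have odd degree: {2, 3, 4, 10}; Eulerian circuit requires 0)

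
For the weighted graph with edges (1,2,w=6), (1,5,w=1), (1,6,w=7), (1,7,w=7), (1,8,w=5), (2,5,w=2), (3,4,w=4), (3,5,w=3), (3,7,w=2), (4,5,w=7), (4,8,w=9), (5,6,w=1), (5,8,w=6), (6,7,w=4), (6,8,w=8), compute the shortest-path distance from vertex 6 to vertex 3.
4 (path: 6 -> 5 -> 3; weights 1 + 3 = 4)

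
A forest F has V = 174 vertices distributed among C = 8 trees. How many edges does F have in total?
166 (Each of the 8 component trees on V_i vertices has V_i - 1 edges; summing gives V - C = 174 - 8 = 166)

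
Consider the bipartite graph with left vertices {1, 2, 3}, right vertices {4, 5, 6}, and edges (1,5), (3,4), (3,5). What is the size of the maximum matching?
2 (matching: (1,5), (3,4); upper bound min(|L|,|R|) = min(3,3) = 3)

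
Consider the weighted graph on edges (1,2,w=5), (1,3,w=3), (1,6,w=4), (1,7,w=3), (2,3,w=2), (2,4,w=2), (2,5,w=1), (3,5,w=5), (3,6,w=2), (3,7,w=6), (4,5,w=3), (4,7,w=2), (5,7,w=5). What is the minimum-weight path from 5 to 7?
5 (path: 5 -> 7; weights 5 = 5)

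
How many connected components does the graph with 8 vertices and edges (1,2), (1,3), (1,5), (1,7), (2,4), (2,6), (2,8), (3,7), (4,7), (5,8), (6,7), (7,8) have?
1 (components: {1, 2, 3, 4, 5, 6, 7, 8})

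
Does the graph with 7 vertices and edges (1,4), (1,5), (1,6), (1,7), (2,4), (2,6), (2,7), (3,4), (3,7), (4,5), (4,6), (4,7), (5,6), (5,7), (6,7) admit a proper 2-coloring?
No (odd cycle of length 3: 5 -> 1 -> 6 -> 5)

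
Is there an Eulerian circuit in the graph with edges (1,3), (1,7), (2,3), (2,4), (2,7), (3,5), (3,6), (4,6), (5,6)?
No (2 vertices have odd degree: {2, 6}; Eulerian circuit requires 0)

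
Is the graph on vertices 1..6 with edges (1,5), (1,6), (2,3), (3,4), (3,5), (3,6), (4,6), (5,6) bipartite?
No (odd cycle of length 3: 6 -> 1 -> 5 -> 6)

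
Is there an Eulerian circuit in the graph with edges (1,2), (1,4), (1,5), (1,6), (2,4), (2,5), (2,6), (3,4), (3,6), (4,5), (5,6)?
Yes (the graph is connected and all 6 vertices have even degree)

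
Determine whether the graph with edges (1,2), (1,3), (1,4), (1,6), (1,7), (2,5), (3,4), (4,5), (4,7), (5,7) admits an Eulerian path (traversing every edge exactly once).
No (4 vertices have odd degree: {1, 5, 6, 7}; Eulerian path requires 0 or 2)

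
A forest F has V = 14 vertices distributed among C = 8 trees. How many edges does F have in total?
6 (Each of the 8 component trees on V_i vertices has V_i - 1 edges; summing gives V - C = 14 - 8 = 6)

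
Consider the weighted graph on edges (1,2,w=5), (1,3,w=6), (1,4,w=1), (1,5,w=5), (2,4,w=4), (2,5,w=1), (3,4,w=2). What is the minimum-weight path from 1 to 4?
1 (path: 1 -> 4; weights 1 = 1)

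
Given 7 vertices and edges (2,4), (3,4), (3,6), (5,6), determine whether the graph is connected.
No, it has 3 components: {1}, {2, 3, 4, 5, 6}, {7}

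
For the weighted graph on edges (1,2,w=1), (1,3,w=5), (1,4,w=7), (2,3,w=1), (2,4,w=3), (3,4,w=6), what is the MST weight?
5 (MST edges: (1,2,w=1), (2,3,w=1), (2,4,w=3); sum of weights 1 + 1 + 3 = 5)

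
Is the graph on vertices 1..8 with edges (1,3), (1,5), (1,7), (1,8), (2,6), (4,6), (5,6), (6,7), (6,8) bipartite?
Yes. Partition: {1, 6}, {2, 3, 4, 5, 7, 8}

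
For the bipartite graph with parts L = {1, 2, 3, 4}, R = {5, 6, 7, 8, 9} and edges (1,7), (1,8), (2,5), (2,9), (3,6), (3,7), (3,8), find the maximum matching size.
3 (matching: (1,8), (2,9), (3,7); upper bound min(|L|,|R|) = min(4,5) = 4)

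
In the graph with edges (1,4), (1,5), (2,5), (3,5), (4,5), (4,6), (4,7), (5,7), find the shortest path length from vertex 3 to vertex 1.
2 (path: 3 -> 5 -> 1, 2 edges)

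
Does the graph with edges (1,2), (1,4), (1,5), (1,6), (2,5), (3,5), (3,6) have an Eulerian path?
Yes (the graph is connected and exactly 2 vertices have odd degree: {4, 5}; any Eulerian path must start and end at those)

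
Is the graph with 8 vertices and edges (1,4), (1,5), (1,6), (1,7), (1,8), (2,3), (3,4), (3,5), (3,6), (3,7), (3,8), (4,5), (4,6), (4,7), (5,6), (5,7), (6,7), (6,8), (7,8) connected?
Yes (BFS from 1 visits [1, 4, 5, 6, 7, 8, 3, 2] — all 8 vertices reached)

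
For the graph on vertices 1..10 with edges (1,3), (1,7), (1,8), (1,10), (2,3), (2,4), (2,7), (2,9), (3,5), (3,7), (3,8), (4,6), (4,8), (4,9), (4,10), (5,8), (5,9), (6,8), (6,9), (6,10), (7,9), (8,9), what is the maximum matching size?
5 (matching: (1,10), (2,7), (3,5), (4,8), (6,9); upper bound floor(n/2) = floor(10/2) = 5)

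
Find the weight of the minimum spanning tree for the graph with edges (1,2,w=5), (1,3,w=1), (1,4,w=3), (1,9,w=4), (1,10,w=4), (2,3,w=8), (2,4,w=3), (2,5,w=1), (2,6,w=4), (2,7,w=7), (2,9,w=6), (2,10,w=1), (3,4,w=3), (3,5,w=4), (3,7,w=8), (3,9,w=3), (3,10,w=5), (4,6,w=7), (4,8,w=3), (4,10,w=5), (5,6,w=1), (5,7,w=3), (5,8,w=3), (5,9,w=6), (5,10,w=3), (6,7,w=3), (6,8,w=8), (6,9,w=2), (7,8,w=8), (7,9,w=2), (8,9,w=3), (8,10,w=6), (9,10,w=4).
17 (MST edges: (1,3,w=1), (1,4,w=3), (2,4,w=3), (2,5,w=1), (2,10,w=1), (4,8,w=3), (5,6,w=1), (6,9,w=2), (7,9,w=2); sum of weights 1 + 3 + 3 + 1 + 1 + 3 + 1 + 2 + 2 = 17)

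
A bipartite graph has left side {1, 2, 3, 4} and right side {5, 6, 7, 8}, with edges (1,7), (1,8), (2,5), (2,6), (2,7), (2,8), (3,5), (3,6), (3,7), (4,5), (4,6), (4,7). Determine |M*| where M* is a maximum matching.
4 (matching: (1,8), (2,7), (3,6), (4,5); upper bound min(|L|,|R|) = min(4,4) = 4)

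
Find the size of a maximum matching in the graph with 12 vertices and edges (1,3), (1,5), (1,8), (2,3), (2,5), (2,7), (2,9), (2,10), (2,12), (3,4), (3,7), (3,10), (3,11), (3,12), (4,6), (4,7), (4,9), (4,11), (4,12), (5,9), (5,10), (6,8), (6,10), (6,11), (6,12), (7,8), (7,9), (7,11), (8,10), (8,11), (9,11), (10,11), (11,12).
6 (matching: (1,8), (2,3), (4,7), (5,9), (6,10), (11,12); upper bound floor(n/2) = floor(12/2) = 6)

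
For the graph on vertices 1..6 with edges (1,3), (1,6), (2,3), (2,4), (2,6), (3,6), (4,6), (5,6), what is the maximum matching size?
3 (matching: (1,3), (2,4), (5,6); upper bound floor(n/2) = floor(6/2) = 3)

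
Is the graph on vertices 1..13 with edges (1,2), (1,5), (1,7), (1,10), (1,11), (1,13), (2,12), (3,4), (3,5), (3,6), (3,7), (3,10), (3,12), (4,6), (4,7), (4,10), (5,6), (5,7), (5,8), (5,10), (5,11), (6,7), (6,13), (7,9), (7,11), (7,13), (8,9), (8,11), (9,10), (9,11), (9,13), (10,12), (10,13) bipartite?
No (odd cycle of length 3: 10 -> 1 -> 5 -> 10)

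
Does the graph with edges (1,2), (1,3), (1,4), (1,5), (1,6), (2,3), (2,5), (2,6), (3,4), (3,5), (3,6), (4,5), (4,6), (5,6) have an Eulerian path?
No (4 vertices have odd degree: {1, 3, 5, 6}; Eulerian path requires 0 or 2)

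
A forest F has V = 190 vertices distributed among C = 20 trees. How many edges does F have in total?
170 (Each of the 20 component trees on V_i vertices has V_i - 1 edges; summing gives V - C = 190 - 20 = 170)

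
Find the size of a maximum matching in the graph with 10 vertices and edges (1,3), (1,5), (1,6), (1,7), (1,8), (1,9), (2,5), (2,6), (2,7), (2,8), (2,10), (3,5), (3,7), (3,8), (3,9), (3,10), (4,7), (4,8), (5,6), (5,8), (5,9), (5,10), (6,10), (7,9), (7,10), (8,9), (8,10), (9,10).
5 (matching: (1,8), (2,10), (3,9), (4,7), (5,6); upper bound floor(n/2) = floor(10/2) = 5)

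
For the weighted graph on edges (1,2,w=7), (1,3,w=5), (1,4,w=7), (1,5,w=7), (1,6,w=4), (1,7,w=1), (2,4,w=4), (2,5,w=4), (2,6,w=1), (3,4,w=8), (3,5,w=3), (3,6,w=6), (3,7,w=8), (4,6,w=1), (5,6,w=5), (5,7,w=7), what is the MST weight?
14 (MST edges: (1,6,w=4), (1,7,w=1), (2,5,w=4), (2,6,w=1), (3,5,w=3), (4,6,w=1); sum of weights 4 + 1 + 4 + 1 + 3 + 1 = 14)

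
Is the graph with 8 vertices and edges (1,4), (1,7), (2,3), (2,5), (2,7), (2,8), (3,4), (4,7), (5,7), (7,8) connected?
No, it has 2 components: {1, 2, 3, 4, 5, 7, 8}, {6}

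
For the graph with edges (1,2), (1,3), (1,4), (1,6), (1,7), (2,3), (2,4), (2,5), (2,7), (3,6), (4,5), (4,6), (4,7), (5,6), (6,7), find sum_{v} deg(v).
30 (handshake: sum of degrees = 2|E| = 2 x 15 = 30)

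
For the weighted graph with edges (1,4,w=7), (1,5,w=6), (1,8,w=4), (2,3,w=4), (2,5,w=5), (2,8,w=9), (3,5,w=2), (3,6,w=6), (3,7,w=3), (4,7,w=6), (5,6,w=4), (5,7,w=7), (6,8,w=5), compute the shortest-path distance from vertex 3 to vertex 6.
6 (path: 3 -> 6; weights 6 = 6)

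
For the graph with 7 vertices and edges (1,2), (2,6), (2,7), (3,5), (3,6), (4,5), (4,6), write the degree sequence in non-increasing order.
[3, 3, 2, 2, 2, 1, 1] (degrees: deg(1)=1, deg(2)=3, deg(3)=2, deg(4)=2, deg(5)=2, deg(6)=3, deg(7)=1)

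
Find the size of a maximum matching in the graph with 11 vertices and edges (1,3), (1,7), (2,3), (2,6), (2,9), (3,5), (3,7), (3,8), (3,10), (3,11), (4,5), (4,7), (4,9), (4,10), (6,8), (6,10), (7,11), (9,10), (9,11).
5 (matching: (1,7), (2,9), (3,11), (4,10), (6,8); upper bound floor(n/2) = floor(11/2) = 5)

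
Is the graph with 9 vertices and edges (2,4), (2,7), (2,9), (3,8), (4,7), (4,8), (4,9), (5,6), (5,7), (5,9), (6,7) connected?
No, it has 2 components: {1}, {2, 3, 4, 5, 6, 7, 8, 9}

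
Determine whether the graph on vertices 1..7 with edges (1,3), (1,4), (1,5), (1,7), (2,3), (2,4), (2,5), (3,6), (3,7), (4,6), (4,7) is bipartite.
No (odd cycle of length 3: 3 -> 1 -> 7 -> 3)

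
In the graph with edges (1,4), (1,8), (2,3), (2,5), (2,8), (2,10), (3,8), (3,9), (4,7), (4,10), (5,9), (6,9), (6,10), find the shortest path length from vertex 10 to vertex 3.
2 (path: 10 -> 2 -> 3, 2 edges)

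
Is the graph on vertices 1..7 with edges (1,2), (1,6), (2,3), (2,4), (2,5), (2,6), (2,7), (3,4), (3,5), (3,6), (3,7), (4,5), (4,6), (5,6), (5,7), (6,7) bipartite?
No (odd cycle of length 3: 2 -> 1 -> 6 -> 2)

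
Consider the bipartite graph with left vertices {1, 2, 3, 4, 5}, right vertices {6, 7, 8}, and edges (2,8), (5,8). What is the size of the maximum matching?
1 (matching: (2,8); upper bound min(|L|,|R|) = min(5,3) = 3)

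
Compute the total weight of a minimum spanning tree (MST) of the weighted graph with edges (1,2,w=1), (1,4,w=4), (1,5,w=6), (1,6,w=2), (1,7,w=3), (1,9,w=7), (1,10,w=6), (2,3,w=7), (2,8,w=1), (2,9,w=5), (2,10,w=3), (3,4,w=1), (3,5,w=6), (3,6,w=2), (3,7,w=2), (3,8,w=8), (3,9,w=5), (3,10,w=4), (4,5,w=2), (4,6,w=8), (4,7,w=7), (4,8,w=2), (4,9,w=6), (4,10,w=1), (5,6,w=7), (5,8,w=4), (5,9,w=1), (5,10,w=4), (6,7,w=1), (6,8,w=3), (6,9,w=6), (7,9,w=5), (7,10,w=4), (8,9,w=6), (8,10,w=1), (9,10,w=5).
11 (MST edges: (1,2,w=1), (1,6,w=2), (2,8,w=1), (3,4,w=1), (4,5,w=2), (4,10,w=1), (5,9,w=1), (6,7,w=1), (8,10,w=1); sum of weights 1 + 2 + 1 + 1 + 2 + 1 + 1 + 1 + 1 = 11)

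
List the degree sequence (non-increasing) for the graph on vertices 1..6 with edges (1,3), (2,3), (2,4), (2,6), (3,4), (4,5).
[3, 3, 3, 1, 1, 1] (degrees: deg(1)=1, deg(2)=3, deg(3)=3, deg(4)=3, deg(5)=1, deg(6)=1)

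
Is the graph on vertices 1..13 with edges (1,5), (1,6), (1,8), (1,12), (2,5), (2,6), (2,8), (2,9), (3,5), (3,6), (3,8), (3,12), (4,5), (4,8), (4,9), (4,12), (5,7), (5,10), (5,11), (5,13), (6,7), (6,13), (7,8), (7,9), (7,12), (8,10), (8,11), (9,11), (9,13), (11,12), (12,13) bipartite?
Yes. Partition: {1, 2, 3, 4, 7, 10, 11, 13}, {5, 6, 8, 9, 12}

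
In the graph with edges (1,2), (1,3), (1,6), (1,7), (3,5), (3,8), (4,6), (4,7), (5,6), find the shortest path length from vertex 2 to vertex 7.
2 (path: 2 -> 1 -> 7, 2 edges)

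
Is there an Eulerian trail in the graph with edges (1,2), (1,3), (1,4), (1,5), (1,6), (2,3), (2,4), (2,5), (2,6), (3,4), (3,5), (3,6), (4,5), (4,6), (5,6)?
No (6 vertices have odd degree: {1, 2, 3, 4, 5, 6}; Eulerian path requires 0 or 2)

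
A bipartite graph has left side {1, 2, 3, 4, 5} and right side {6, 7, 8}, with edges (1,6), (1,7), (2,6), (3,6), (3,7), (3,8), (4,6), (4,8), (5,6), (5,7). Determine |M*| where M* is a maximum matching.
3 (matching: (1,7), (2,6), (3,8); upper bound min(|L|,|R|) = min(5,3) = 3)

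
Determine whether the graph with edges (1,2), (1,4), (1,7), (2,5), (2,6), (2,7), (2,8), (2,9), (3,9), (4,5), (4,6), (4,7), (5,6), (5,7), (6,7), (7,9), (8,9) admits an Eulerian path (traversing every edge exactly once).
Yes (the graph is connected and exactly 2 vertices have odd degree: {1, 3}; any Eulerian path must start and end at those)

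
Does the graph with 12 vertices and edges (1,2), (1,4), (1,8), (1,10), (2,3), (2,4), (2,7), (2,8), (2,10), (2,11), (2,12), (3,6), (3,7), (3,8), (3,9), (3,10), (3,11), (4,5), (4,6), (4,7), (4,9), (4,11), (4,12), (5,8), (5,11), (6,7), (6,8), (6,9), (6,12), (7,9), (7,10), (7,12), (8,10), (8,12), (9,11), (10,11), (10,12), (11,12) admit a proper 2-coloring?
No (odd cycle of length 3: 2 -> 1 -> 4 -> 2)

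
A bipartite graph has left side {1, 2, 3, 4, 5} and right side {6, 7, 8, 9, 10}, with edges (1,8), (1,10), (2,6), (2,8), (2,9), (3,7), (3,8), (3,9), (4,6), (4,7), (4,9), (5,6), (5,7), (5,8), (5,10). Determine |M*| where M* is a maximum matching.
5 (matching: (1,10), (2,9), (3,8), (4,7), (5,6); upper bound min(|L|,|R|) = min(5,5) = 5)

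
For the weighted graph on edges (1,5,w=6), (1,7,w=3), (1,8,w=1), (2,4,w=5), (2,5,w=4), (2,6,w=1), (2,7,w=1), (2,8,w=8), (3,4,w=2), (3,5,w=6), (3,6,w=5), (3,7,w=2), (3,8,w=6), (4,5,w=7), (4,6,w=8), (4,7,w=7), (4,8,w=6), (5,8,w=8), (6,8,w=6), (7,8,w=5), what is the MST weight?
14 (MST edges: (1,7,w=3), (1,8,w=1), (2,5,w=4), (2,6,w=1), (2,7,w=1), (3,4,w=2), (3,7,w=2); sum of weights 3 + 1 + 4 + 1 + 1 + 2 + 2 = 14)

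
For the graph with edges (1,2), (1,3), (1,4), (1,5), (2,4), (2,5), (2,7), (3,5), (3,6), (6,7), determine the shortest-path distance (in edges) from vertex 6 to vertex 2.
2 (path: 6 -> 7 -> 2, 2 edges)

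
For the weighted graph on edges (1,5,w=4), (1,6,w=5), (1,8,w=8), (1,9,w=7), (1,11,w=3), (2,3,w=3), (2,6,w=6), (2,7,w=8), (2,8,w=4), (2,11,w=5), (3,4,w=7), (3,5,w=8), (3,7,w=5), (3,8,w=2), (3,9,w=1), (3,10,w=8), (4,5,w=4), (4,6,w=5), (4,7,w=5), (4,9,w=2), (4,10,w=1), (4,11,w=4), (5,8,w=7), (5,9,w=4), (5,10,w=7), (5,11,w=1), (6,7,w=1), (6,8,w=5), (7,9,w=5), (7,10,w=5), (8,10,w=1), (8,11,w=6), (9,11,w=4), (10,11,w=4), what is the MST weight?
22 (MST edges: (1,6,w=5), (1,11,w=3), (2,3,w=3), (3,8,w=2), (3,9,w=1), (4,10,w=1), (4,11,w=4), (5,11,w=1), (6,7,w=1), (8,10,w=1); sum of weights 5 + 3 + 3 + 2 + 1 + 1 + 4 + 1 + 1 + 1 = 22)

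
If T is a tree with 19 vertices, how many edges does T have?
18 (A tree on V vertices has V - 1 edges, so 19 - 1 = 18)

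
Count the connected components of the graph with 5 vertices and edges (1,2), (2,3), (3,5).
2 (components: {1, 2, 3, 5}, {4})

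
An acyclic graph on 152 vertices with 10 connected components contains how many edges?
142 (Each of the 10 component trees on V_i vertices has V_i - 1 edges; summing gives V - C = 152 - 10 = 142)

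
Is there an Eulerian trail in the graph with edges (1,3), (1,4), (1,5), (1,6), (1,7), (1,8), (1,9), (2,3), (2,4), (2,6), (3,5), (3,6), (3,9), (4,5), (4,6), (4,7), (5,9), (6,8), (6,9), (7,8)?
No (6 vertices have odd degree: {1, 2, 3, 4, 7, 8}; Eulerian path requires 0 or 2)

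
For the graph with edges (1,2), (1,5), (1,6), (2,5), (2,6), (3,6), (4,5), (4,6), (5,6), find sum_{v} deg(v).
18 (handshake: sum of degrees = 2|E| = 2 x 9 = 18)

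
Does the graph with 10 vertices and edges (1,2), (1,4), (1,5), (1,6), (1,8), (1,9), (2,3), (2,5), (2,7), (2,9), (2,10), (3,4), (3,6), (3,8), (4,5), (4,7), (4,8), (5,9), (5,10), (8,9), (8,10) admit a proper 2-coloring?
No (odd cycle of length 3: 4 -> 1 -> 8 -> 4)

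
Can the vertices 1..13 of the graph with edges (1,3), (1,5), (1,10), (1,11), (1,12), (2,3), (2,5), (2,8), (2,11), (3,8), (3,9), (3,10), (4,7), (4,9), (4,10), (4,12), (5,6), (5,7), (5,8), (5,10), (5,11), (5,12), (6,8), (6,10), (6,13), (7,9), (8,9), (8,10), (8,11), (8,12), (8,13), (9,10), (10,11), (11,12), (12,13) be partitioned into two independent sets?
No (odd cycle of length 3: 10 -> 1 -> 11 -> 10)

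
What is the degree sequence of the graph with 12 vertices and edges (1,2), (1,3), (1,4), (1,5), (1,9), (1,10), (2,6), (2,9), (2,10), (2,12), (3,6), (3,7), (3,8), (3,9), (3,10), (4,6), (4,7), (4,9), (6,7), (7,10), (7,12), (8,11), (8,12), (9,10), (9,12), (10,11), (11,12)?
[6, 6, 6, 6, 5, 5, 5, 4, 4, 3, 3, 1] (degrees: deg(1)=6, deg(2)=5, deg(3)=6, deg(4)=4, deg(5)=1, deg(6)=4, deg(7)=5, deg(8)=3, deg(9)=6, deg(10)=6, deg(11)=3, deg(12)=5)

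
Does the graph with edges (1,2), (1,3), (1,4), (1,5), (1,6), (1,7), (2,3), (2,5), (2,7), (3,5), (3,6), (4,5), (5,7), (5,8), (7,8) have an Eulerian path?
Yes — and in fact it has an Eulerian circuit (the graph is connected and all 8 vertices have even degree)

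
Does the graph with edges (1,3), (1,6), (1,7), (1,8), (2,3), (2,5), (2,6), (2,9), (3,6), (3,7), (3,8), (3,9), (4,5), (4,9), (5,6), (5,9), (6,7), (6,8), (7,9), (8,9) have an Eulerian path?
Yes — and in fact it has an Eulerian circuit (the graph is connected and all 9 vertices have even degree)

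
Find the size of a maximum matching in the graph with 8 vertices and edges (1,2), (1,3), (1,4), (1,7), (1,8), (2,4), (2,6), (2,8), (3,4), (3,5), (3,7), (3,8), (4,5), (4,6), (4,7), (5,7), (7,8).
4 (matching: (1,2), (3,8), (4,6), (5,7); upper bound floor(n/2) = floor(8/2) = 4)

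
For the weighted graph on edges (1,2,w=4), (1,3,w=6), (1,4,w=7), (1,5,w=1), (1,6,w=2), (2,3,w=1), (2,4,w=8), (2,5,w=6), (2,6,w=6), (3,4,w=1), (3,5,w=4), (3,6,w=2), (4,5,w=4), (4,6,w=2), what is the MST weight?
7 (MST edges: (1,5,w=1), (1,6,w=2), (2,3,w=1), (3,4,w=1), (3,6,w=2); sum of weights 1 + 2 + 1 + 1 + 2 = 7)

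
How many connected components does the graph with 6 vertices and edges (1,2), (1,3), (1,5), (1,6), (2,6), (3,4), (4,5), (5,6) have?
1 (components: {1, 2, 3, 4, 5, 6})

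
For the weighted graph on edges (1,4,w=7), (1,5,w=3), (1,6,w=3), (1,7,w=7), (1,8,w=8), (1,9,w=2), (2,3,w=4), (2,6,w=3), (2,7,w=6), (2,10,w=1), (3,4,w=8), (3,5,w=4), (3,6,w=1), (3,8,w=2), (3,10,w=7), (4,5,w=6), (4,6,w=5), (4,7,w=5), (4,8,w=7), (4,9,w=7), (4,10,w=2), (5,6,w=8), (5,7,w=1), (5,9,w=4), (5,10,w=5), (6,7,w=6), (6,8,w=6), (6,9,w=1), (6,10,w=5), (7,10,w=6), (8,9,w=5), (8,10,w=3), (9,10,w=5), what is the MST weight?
16 (MST edges: (1,5,w=3), (1,9,w=2), (2,6,w=3), (2,10,w=1), (3,6,w=1), (3,8,w=2), (4,10,w=2), (5,7,w=1), (6,9,w=1); sum of weights 3 + 2 + 3 + 1 + 1 + 2 + 2 + 1 + 1 = 16)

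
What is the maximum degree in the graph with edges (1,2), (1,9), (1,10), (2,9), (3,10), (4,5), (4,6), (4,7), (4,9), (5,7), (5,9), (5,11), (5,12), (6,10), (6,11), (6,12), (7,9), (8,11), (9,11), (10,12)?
6 (attained at vertex 9)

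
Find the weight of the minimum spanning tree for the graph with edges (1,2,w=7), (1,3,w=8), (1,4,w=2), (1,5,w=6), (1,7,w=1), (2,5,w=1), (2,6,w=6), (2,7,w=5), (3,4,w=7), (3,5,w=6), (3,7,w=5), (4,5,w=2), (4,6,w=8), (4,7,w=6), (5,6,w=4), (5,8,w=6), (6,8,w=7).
21 (MST edges: (1,4,w=2), (1,7,w=1), (2,5,w=1), (3,7,w=5), (4,5,w=2), (5,6,w=4), (5,8,w=6); sum of weights 2 + 1 + 1 + 5 + 2 + 4 + 6 = 21)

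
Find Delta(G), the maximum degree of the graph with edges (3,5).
1 (attained at vertices 3, 5)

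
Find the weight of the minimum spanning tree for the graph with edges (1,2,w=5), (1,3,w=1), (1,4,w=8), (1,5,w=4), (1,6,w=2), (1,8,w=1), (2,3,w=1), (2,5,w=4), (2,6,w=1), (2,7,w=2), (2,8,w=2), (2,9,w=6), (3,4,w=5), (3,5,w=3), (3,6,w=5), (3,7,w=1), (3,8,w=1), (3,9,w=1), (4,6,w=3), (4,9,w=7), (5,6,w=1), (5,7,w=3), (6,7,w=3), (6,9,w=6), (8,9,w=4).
10 (MST edges: (1,3,w=1), (1,8,w=1), (2,3,w=1), (2,6,w=1), (3,7,w=1), (3,9,w=1), (4,6,w=3), (5,6,w=1); sum of weights 1 + 1 + 1 + 1 + 1 + 1 + 3 + 1 = 10)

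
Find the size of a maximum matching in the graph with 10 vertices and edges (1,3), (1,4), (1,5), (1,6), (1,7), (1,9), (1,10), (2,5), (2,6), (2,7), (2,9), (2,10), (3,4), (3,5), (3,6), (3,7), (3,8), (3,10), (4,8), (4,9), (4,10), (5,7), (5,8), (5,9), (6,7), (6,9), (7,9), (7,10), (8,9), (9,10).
5 (matching: (1,9), (2,7), (3,6), (4,10), (5,8); upper bound floor(n/2) = floor(10/2) = 5)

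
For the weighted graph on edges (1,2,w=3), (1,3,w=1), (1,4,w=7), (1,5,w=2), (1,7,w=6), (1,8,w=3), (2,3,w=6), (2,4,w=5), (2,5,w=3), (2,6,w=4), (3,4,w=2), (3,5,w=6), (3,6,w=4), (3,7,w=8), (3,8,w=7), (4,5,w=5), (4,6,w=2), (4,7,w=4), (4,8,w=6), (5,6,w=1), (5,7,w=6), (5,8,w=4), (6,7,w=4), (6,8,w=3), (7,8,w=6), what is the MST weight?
16 (MST edges: (1,2,w=3), (1,3,w=1), (1,5,w=2), (1,8,w=3), (3,4,w=2), (4,7,w=4), (5,6,w=1); sum of weights 3 + 1 + 2 + 3 + 2 + 4 + 1 = 16)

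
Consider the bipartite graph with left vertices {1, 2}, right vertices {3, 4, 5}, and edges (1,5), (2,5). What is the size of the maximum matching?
1 (matching: (1,5); upper bound min(|L|,|R|) = min(2,3) = 2)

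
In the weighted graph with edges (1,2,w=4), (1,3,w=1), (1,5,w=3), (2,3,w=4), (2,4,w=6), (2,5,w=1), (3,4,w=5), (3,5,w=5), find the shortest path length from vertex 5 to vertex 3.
4 (path: 5 -> 1 -> 3; weights 3 + 1 = 4)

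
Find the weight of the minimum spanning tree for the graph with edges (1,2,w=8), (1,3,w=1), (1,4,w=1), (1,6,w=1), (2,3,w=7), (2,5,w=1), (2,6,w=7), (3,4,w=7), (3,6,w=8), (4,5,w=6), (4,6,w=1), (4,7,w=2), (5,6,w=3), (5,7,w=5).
9 (MST edges: (1,3,w=1), (1,4,w=1), (1,6,w=1), (2,5,w=1), (4,7,w=2), (5,6,w=3); sum of weights 1 + 1 + 1 + 1 + 2 + 3 = 9)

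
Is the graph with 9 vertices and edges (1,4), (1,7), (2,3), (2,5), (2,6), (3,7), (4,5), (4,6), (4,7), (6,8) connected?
No, it has 2 components: {1, 2, 3, 4, 5, 6, 7, 8}, {9}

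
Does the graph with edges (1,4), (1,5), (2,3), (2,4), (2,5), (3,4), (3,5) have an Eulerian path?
No (4 vertices have odd degree: {2, 3, 4, 5}; Eulerian path requires 0 or 2)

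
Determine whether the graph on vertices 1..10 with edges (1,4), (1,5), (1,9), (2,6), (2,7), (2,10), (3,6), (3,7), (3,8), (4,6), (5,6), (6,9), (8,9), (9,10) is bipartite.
Yes. Partition: {1, 6, 7, 8, 10}, {2, 3, 4, 5, 9}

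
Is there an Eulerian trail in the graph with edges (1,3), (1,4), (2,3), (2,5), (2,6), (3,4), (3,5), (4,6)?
Yes (the graph is connected and exactly 2 vertices have odd degree: {2, 4}; any Eulerian path must start and end at those)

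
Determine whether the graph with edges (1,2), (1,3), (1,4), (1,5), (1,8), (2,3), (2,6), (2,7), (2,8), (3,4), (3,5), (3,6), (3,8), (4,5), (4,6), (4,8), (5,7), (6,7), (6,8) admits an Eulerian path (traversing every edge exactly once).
No (6 vertices have odd degree: {1, 2, 4, 6, 7, 8}; Eulerian path requires 0 or 2)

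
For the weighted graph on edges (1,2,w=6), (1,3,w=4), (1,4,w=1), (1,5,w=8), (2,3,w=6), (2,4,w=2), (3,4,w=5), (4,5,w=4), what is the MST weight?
11 (MST edges: (1,3,w=4), (1,4,w=1), (2,4,w=2), (4,5,w=4); sum of weights 4 + 1 + 2 + 4 = 11)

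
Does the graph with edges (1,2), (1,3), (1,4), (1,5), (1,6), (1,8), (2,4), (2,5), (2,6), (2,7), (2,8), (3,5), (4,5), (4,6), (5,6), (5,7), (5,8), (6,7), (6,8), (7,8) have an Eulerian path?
Yes (the graph is connected and exactly 2 vertices have odd degree: {5, 8}; any Eulerian path must start and end at those)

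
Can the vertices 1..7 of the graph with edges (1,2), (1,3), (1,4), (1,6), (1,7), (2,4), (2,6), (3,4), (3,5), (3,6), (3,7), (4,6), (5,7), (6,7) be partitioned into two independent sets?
No (odd cycle of length 3: 3 -> 1 -> 6 -> 3)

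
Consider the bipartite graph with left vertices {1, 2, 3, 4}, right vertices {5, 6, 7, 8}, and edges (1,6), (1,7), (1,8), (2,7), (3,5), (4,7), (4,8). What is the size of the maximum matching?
4 (matching: (1,6), (2,7), (3,5), (4,8); upper bound min(|L|,|R|) = min(4,4) = 4)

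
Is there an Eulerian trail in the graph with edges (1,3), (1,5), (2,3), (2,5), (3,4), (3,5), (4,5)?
Yes — and in fact it has an Eulerian circuit (the graph is connected and all 5 vertices have even degree)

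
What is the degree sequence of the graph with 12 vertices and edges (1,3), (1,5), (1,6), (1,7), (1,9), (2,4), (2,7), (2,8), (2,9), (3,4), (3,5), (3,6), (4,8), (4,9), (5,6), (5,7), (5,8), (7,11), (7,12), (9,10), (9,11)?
[5, 5, 5, 5, 4, 4, 4, 3, 3, 2, 1, 1] (degrees: deg(1)=5, deg(2)=4, deg(3)=4, deg(4)=4, deg(5)=5, deg(6)=3, deg(7)=5, deg(8)=3, deg(9)=5, deg(10)=1, deg(11)=2, deg(12)=1)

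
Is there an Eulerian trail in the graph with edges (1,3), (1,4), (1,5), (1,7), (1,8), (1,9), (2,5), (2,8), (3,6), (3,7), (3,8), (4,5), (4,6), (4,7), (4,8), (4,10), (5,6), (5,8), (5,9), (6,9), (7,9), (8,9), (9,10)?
Yes — and in fact it has an Eulerian circuit (the graph is connected and all 10 vertices have even degree)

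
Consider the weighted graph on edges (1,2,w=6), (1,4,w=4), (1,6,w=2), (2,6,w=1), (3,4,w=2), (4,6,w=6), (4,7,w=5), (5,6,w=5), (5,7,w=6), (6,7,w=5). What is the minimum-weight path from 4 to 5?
11 (path: 4 -> 6 -> 5; weights 6 + 5 = 11)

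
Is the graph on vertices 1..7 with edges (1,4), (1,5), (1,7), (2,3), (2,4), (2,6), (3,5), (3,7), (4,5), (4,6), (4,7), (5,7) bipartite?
No (odd cycle of length 3: 4 -> 1 -> 7 -> 4)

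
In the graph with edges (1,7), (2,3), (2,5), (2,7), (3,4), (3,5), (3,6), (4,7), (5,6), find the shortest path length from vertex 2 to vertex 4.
2 (path: 2 -> 7 -> 4, 2 edges)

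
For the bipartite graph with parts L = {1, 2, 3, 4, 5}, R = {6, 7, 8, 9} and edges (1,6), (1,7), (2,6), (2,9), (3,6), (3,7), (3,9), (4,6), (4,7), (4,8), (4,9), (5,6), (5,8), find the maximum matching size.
4 (matching: (1,7), (2,9), (3,6), (4,8); upper bound min(|L|,|R|) = min(5,4) = 4)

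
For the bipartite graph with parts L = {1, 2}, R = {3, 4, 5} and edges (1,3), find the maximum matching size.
1 (matching: (1,3); upper bound min(|L|,|R|) = min(2,3) = 2)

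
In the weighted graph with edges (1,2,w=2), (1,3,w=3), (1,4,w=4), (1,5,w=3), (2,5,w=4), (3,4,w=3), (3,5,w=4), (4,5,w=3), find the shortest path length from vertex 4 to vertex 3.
3 (path: 4 -> 3; weights 3 = 3)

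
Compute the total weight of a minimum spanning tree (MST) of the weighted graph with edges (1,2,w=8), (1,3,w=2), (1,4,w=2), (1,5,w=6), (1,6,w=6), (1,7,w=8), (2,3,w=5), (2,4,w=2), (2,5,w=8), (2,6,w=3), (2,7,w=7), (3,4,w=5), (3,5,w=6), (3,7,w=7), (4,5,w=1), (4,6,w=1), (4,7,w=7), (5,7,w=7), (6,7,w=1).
9 (MST edges: (1,3,w=2), (1,4,w=2), (2,4,w=2), (4,5,w=1), (4,6,w=1), (6,7,w=1); sum of weights 2 + 2 + 2 + 1 + 1 + 1 = 9)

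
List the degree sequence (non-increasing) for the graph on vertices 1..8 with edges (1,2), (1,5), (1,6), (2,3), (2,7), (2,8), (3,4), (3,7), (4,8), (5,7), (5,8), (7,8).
[4, 4, 4, 3, 3, 3, 2, 1] (degrees: deg(1)=3, deg(2)=4, deg(3)=3, deg(4)=2, deg(5)=3, deg(6)=1, deg(7)=4, deg(8)=4)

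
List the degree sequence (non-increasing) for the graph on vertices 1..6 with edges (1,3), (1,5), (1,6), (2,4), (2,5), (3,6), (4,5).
[3, 3, 2, 2, 2, 2] (degrees: deg(1)=3, deg(2)=2, deg(3)=2, deg(4)=2, deg(5)=3, deg(6)=2)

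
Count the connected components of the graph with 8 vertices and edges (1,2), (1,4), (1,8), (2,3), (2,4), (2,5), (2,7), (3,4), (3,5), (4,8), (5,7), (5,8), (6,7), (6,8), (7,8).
1 (components: {1, 2, 3, 4, 5, 6, 7, 8})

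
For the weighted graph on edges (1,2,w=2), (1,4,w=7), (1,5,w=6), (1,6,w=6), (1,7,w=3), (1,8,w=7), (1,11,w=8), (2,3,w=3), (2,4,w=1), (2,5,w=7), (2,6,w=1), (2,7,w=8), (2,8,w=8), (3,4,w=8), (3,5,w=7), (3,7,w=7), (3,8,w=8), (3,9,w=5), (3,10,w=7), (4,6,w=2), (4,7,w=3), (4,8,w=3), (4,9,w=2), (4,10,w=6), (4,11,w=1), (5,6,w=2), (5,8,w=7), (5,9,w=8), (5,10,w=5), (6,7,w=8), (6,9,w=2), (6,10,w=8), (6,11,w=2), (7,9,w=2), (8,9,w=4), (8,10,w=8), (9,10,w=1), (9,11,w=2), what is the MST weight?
18 (MST edges: (1,2,w=2), (2,3,w=3), (2,4,w=1), (2,6,w=1), (4,8,w=3), (4,9,w=2), (4,11,w=1), (5,6,w=2), (7,9,w=2), (9,10,w=1); sum of weights 2 + 3 + 1 + 1 + 3 + 2 + 1 + 2 + 2 + 1 = 18)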